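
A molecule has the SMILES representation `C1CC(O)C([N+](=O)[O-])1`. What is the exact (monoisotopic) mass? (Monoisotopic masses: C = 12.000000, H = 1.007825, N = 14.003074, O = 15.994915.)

Atom tally by fragment:
  cyclobutane ring core → C:4 H:8
  (− 2 ring H displaced by substituents)
  + OH → O:1 H:1
  + NO2 → N:1 O:2
Element totals:
  C: 4
  H: 7
  N: 1
  O: 3
Molecular formula: C4H7NO3.
  M = 4(12.0) + 7(1.007825) + 14.003074 + 3(15.994915)
    = 48.000000 + 7.054775 + 14.003074 + 47.984745 = 117.042594

117.0426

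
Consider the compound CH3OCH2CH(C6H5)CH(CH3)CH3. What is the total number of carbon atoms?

Element totals:
  C: 12
  H: 18
  O: 1

12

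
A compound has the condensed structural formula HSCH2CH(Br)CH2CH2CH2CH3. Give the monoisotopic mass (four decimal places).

Atom tally by fragment:
  HSCH2 → C:1 H:3 S:1
  CH(Br) → C:1 H:1 Br:1
  CH2 → C:1 H:2
  CH2 → C:1 H:2
  CH2 → C:1 H:2
  CH3 → C:1 H:3
Element totals:
  C: 6
  H: 13
  Br: 1
  S: 1
Molecular formula: C6H13BrS.
  M = 6(12.0) + 13(1.007825) + 78.918338 + 31.972071
    = 72.000000 + 13.101725 + 78.918338 + 31.972071 = 195.992134

195.9921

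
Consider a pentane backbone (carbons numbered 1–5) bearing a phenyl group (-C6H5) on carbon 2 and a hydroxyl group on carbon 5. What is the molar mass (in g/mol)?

Atom tally by fragment:
  CH3 → C:1 H:3
  CH(C6H5) → C:7 H:6
  CH2 → C:1 H:2
  CH2 → C:1 H:2
  CH2OH → C:1 H:3 O:1
Element totals:
  C: 11
  H: 16
  O: 1
Molecular formula: C11H16O.
  M = 11(12.011) + 16(1.008) + 15.999
    = 132.121 + 16.128 + 15.999 = 164.248

164.25 g/mol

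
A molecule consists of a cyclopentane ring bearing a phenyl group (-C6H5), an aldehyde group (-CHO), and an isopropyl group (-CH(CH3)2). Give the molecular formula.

Atom tally by fragment:
  cyclopentane ring core → C:5 H:10
  (− 3 ring H displaced by substituents)
  + C6H5 → C:6 H:5
  + CHO → C:1 H:1 O:1
  + CH(CH3)2 → C:3 H:7
Element totals:
  C: 15
  H: 20
  O: 1

C15H20O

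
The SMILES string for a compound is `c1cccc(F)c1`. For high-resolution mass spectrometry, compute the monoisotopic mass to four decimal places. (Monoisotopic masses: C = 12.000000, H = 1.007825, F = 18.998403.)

Atom tally by fragment:
  benzene ring core → C:6 H:6
  (− 1 ring H displaced by substituents)
  + F → F:1
Element totals:
  C: 6
  H: 5
  F: 1
Molecular formula: C6H5F.
  M = 6(12.0) + 5(1.007825) + 18.998403
    = 72.000000 + 5.039125 + 18.998403 = 96.037528

96.0375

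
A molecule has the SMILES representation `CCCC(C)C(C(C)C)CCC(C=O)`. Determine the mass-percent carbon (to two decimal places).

78.72%

Atom tally by fragment:
  CH3 → C:1 H:3
  CH2 → C:1 H:2
  CH2 → C:1 H:2
  CH(CH3) → C:2 H:4
  CH(CH(CH3)2) → C:4 H:8
  CH2 → C:1 H:2
  CH2 → C:1 H:2
  CH2CHO → C:2 H:3 O:1
Element totals:
  C: 13
  H: 26
  O: 1
Molecular formula: C13H26O.
Molar mass = 198.350 g/mol.
Mass from C: 13 × 12.011 = 156.143 g/mol.
%C = 156.143 / 198.350 × 100 = 78.72%.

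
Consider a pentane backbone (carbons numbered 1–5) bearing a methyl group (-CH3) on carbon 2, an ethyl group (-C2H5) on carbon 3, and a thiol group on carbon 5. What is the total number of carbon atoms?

8

Atom tally by fragment:
  CH3 → C:1 H:3
  CH(CH3) → C:2 H:4
  CH(C2H5) → C:3 H:6
  CH2 → C:1 H:2
  CH2SH → C:1 H:3 S:1
Element totals:
  C: 8
  H: 18
  S: 1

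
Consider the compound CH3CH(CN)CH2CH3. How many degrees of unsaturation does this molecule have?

2

Element totals:
  C: 5
  H: 9
  N: 1
Molecular formula: C5H9N.
DoU = (2C + 2 + N − H − X) / 2 = (2·5 + 2 + 1 − 9 − 0) / 2 = 2.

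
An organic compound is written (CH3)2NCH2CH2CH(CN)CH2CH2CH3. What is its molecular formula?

Atom tally by fragment:
  (CH3)2NCH2 → C:3 H:8 N:1
  CH2 → C:1 H:2
  CH(CN) → C:2 H:1 N:1
  CH2 → C:1 H:2
  CH2 → C:1 H:2
  CH3 → C:1 H:3
Element totals:
  C: 9
  H: 18
  N: 2

C9H18N2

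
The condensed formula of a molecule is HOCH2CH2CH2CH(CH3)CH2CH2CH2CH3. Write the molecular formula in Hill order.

Atom tally by fragment:
  HOCH2CH2 → C:2 H:5 O:1
  CH2 → C:1 H:2
  CH(CH3) → C:2 H:4
  CH2 → C:1 H:2
  CH2 → C:1 H:2
  CH2 → C:1 H:2
  CH3 → C:1 H:3
Element totals:
  C: 9
  H: 20
  O: 1

C9H20O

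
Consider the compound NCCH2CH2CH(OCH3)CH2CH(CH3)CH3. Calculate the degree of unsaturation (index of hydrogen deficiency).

Atom tally by fragment:
  NCCH2 → C:2 H:2 N:1
  CH2 → C:1 H:2
  CH(OCH3) → C:2 H:4 O:1
  CH2 → C:1 H:2
  CH(CH3) → C:2 H:4
  CH3 → C:1 H:3
Element totals:
  C: 9
  H: 17
  N: 1
  O: 1
Molecular formula: C9H17NO.
DoU = (2C + 2 + N − H − X) / 2 = (2·9 + 2 + 1 − 17 − 0) / 2 = 2.

2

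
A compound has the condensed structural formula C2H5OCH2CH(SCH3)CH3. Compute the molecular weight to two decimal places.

Element totals:
  C: 6
  H: 14
  O: 1
  S: 1
Molecular formula: C6H14OS.
  M = 6(12.011) + 14(1.008) + 15.999 + 32.06
    = 72.066 + 14.112 + 15.999 + 32.060 = 134.237

134.24 g/mol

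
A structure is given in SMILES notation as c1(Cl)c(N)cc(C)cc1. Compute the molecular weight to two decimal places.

141.60 g/mol

Atom tally by fragment:
  benzene ring core → C:6 H:6
  (− 3 ring H displaced by substituents)
  + Cl → Cl:1
  + NH2 → N:1 H:2
  + CH3 → C:1 H:3
Element totals:
  C: 7
  H: 8
  Cl: 1
  N: 1
Molecular formula: C7H8ClN.
  M = 7(12.011) + 8(1.008) + 35.45 + 14.007
    = 84.077 + 8.064 + 35.450 + 14.007 = 141.598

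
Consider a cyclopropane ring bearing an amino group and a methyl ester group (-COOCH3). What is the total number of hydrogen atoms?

9

Atom tally by fragment:
  cyclopropane ring core → C:3 H:6
  (− 2 ring H displaced by substituents)
  + NH2 → N:1 H:2
  + COOCH3 → C:2 H:3 O:2
Element totals:
  C: 5
  H: 9
  N: 1
  O: 2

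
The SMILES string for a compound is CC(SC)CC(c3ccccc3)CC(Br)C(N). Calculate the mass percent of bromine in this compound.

25.26%

Atom tally by fragment:
  CH3 → C:1 H:3
  CH(SCH3) → C:2 H:4 S:1
  CH2 → C:1 H:2
  CH(C6H5) → C:7 H:6
  CH2 → C:1 H:2
  CH(Br) → C:1 H:1 Br:1
  CH2NH2 → C:1 H:4 N:1
Element totals:
  C: 14
  H: 22
  Br: 1
  N: 1
  S: 1
Molecular formula: C14H22BrNS.
Molar mass = 316.301 g/mol.
Mass from Br: 1 × 79.904 = 79.904 g/mol.
%Br = 79.904 / 316.301 × 100 = 25.26%.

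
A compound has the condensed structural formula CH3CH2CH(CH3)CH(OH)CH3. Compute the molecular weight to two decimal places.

Atom tally by fragment:
  CH3 → C:1 H:3
  CH2 → C:1 H:2
  CH(CH3) → C:2 H:4
  CH(OH) → C:1 H:2 O:1
  CH3 → C:1 H:3
Element totals:
  C: 6
  H: 14
  O: 1
Molecular formula: C6H14O.
  M = 6(12.011) + 14(1.008) + 15.999
    = 72.066 + 14.112 + 15.999 = 102.177

102.18 g/mol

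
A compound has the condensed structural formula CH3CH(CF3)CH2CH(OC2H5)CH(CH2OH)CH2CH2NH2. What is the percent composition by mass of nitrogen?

Element totals:
  C: 11
  H: 22
  F: 3
  N: 1
  O: 2
Molecular formula: C11H22F3NO2.
Molar mass = 257.296 g/mol.
Mass from N: 1 × 14.007 = 14.007 g/mol.
%N = 14.007 / 257.296 × 100 = 5.44%.

5.44%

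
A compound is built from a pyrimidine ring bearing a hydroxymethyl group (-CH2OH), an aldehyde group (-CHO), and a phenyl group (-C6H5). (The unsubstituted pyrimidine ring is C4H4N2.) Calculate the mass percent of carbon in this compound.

67.28%

Atom tally by fragment:
  pyrimidine ring core → C:4 H:4 N:2
  (− 3 ring H displaced by substituents)
  + CH2OH → C:1 H:3 O:1
  + CHO → C:1 H:1 O:1
  + C6H5 → C:6 H:5
Element totals:
  C: 12
  H: 10
  N: 2
  O: 2
Molecular formula: C12H10N2O2.
Molar mass = 214.224 g/mol.
Mass from C: 12 × 12.011 = 144.132 g/mol.
%C = 144.132 / 214.224 × 100 = 67.28%.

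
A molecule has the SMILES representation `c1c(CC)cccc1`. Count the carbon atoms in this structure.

8

Atom tally by fragment:
  benzene ring core → C:6 H:6
  (− 1 ring H displaced by substituents)
  + C2H5 → C:2 H:5
Element totals:
  C: 8
  H: 10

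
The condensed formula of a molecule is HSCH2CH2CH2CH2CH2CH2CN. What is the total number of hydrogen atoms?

Atom tally by fragment:
  HSCH2 → C:1 H:3 S:1
  CH2 → C:1 H:2
  CH2 → C:1 H:2
  CH2 → C:1 H:2
  CH2 → C:1 H:2
  CH2CN → C:2 H:2 N:1
Element totals:
  C: 7
  H: 13
  N: 1
  S: 1

13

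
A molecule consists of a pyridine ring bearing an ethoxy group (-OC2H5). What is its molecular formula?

Atom tally by fragment:
  pyridine ring core → C:5 H:5 N:1
  (− 1 ring H displaced by substituents)
  + OC2H5 → C:2 H:5 O:1
Element totals:
  C: 7
  H: 9
  N: 1
  O: 1

C7H9NO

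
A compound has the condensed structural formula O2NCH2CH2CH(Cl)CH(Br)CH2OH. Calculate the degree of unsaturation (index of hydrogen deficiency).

1

Element totals:
  C: 5
  H: 9
  Br: 1
  Cl: 1
  N: 1
  O: 3
Molecular formula: C5H9BrClNO3.
DoU = (2C + 2 + N − H − X) / 2 = (2·5 + 2 + 1 − 9 − 2) / 2 = 1.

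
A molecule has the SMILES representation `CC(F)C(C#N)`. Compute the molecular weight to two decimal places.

Atom tally by fragment:
  CH3 → C:1 H:3
  CH(F) → C:1 H:1 F:1
  CH2CN → C:2 H:2 N:1
Element totals:
  C: 4
  H: 6
  F: 1
  N: 1
Molecular formula: C4H6FN.
  M = 4(12.011) + 6(1.008) + 18.998 + 14.007
    = 48.044 + 6.048 + 18.998 + 14.007 = 87.097

87.10 g/mol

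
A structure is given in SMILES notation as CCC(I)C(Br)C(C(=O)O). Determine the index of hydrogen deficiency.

Atom tally by fragment:
  CH3 → C:1 H:3
  CH2 → C:1 H:2
  CH(I) → C:1 H:1 I:1
  CH(Br) → C:1 H:1 Br:1
  CH2COOH → C:2 H:3 O:2
Element totals:
  C: 6
  H: 10
  Br: 1
  I: 1
  O: 2
Molecular formula: C6H10BrIO2.
DoU = (2C + 2 + N − H − X) / 2 = (2·6 + 2 + 0 − 10 − 2) / 2 = 1.

1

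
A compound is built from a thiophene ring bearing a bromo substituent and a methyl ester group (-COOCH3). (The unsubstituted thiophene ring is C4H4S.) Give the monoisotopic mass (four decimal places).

Atom tally by fragment:
  thiophene ring core → C:4 H:4 S:1
  (− 2 ring H displaced by substituents)
  + Br → Br:1
  + COOCH3 → C:2 H:3 O:2
Element totals:
  C: 6
  H: 5
  Br: 1
  O: 2
  S: 1
Molecular formula: C6H5BrO2S.
  M = 6(12.0) + 5(1.007825) + 78.918338 + 2(15.994915) + 31.972071
    = 72.000000 + 5.039125 + 78.918338 + 31.989830 + 31.972071 = 219.919364

219.9194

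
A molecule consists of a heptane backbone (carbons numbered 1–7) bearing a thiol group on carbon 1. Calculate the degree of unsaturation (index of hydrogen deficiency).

Atom tally by fragment:
  HSCH2 → C:1 H:3 S:1
  CH2 → C:1 H:2
  CH2 → C:1 H:2
  CH2 → C:1 H:2
  CH2 → C:1 H:2
  CH2 → C:1 H:2
  CH3 → C:1 H:3
Element totals:
  C: 7
  H: 16
  S: 1
Molecular formula: C7H16S.
DoU = (2C + 2 + N − H − X) / 2 = (2·7 + 2 + 0 − 16 − 0) / 2 = 0.

0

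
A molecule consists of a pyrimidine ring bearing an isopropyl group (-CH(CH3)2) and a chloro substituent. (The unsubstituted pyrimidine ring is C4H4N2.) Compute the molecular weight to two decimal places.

156.61 g/mol

Atom tally by fragment:
  pyrimidine ring core → C:4 H:4 N:2
  (− 2 ring H displaced by substituents)
  + CH(CH3)2 → C:3 H:7
  + Cl → Cl:1
Element totals:
  C: 7
  H: 9
  Cl: 1
  N: 2
Molecular formula: C7H9ClN2.
  M = 7(12.011) + 9(1.008) + 35.45 + 2(14.007)
    = 84.077 + 9.072 + 35.450 + 28.014 = 156.613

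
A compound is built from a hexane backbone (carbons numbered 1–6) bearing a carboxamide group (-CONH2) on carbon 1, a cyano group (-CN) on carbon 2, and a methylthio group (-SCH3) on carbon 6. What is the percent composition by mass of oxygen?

7.99%

Atom tally by fragment:
  H2NOCCH2 → C:2 H:4 O:1 N:1
  CH(CN) → C:2 H:1 N:1
  CH2 → C:1 H:2
  CH2 → C:1 H:2
  CH2 → C:1 H:2
  CH2SCH3 → C:2 H:5 S:1
Element totals:
  C: 9
  H: 16
  N: 2
  O: 1
  S: 1
Molecular formula: C9H16N2OS.
Molar mass = 200.300 g/mol.
Mass from O: 1 × 15.999 = 15.999 g/mol.
%O = 15.999 / 200.300 × 100 = 7.99%.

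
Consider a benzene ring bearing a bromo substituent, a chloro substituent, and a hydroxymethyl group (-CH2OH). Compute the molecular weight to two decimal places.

Atom tally by fragment:
  benzene ring core → C:6 H:6
  (− 3 ring H displaced by substituents)
  + Br → Br:1
  + Cl → Cl:1
  + CH2OH → C:1 H:3 O:1
Element totals:
  C: 7
  H: 6
  Br: 1
  Cl: 1
  O: 1
Molecular formula: C7H6BrClO.
  M = 7(12.011) + 6(1.008) + 79.904 + 35.45 + 15.999
    = 84.077 + 6.048 + 79.904 + 35.450 + 15.999 = 221.478

221.48 g/mol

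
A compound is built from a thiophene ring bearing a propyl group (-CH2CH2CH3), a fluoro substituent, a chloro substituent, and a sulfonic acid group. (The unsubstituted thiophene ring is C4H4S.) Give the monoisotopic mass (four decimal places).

257.9587

Atom tally by fragment:
  thiophene ring core → C:4 H:4 S:1
  (− 4 ring H displaced by substituents)
  + CH2CH2CH3 → C:3 H:7
  + F → F:1
  + Cl → Cl:1
  + SO3H → S:1 O:3 H:1
Element totals:
  C: 7
  H: 8
  Cl: 1
  F: 1
  O: 3
  S: 2
Molecular formula: C7H8ClFO3S2.
  M = 7(12.0) + 8(1.007825) + 34.968853 + 18.998403 + 3(15.994915) + 2(31.972071)
    = 84.000000 + 8.062600 + 34.968853 + 18.998403 + 47.984745 + 63.944142 = 257.958743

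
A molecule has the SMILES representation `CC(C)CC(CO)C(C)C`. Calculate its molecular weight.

Atom tally by fragment:
  CH3 → C:1 H:3
  CH(CH3) → C:2 H:4
  CH2 → C:1 H:2
  CH(CH2OH) → C:2 H:4 O:1
  CH(CH3) → C:2 H:4
  CH3 → C:1 H:3
Element totals:
  C: 9
  H: 20
  O: 1
Molecular formula: C9H20O.
  M = 9(12.011) + 20(1.008) + 15.999
    = 108.099 + 20.160 + 15.999 = 144.258

144.26 g/mol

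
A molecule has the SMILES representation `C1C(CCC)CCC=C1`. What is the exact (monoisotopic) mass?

Atom tally by fragment:
  cyclohexene ring core → C:6 H:10
  (− 1 ring H displaced by substituents)
  + CH2CH2CH3 → C:3 H:7
Element totals:
  C: 9
  H: 16
Molecular formula: C9H16.
  M = 9(12.0) + 16(1.007825)
    = 108.000000 + 16.125200 = 124.125200

124.1252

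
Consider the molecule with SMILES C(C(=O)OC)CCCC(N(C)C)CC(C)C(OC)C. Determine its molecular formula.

C15H31NO3

Atom tally by fragment:
  CH3OOCCH2 → C:3 H:5 O:2
  CH2 → C:1 H:2
  CH2 → C:1 H:2
  CH2 → C:1 H:2
  CH(N(CH3)2) → C:3 H:7 N:1
  CH2 → C:1 H:2
  CH(CH3) → C:2 H:4
  CH(OCH3) → C:2 H:4 O:1
  CH3 → C:1 H:3
Element totals:
  C: 15
  H: 31
  N: 1
  O: 3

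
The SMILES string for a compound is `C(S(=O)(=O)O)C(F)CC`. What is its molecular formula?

Atom tally by fragment:
  HO3SCH2 → C:1 H:3 S:1 O:3
  CH(F) → C:1 H:1 F:1
  CH2 → C:1 H:2
  CH3 → C:1 H:3
Element totals:
  C: 4
  H: 9
  F: 1
  O: 3
  S: 1

C4H9FO3S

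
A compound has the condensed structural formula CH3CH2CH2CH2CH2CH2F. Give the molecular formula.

Atom tally by fragment:
  CH3 → C:1 H:3
  CH2 → C:1 H:2
  CH2 → C:1 H:2
  CH2 → C:1 H:2
  CH2 → C:1 H:2
  CH2F → C:1 H:2 F:1
Element totals:
  C: 6
  H: 13
  F: 1

C6H13F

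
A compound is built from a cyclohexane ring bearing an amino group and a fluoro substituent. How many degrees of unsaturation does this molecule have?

1

Atom tally by fragment:
  cyclohexane ring core → C:6 H:12
  (− 2 ring H displaced by substituents)
  + NH2 → N:1 H:2
  + F → F:1
Element totals:
  C: 6
  H: 12
  F: 1
  N: 1
Molecular formula: C6H12FN.
DoU = (2C + 2 + N − H − X) / 2 = (2·6 + 2 + 1 − 12 − 1) / 2 = 1.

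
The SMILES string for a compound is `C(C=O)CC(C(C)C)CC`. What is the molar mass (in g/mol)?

142.24 g/mol

Atom tally by fragment:
  OHCCH2 → C:2 H:3 O:1
  CH2 → C:1 H:2
  CH(CH(CH3)2) → C:4 H:8
  CH2 → C:1 H:2
  CH3 → C:1 H:3
Element totals:
  C: 9
  H: 18
  O: 1
Molecular formula: C9H18O.
  M = 9(12.011) + 18(1.008) + 15.999
    = 108.099 + 18.144 + 15.999 = 142.242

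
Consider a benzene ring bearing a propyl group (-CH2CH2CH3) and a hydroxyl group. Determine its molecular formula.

Atom tally by fragment:
  benzene ring core → C:6 H:6
  (− 2 ring H displaced by substituents)
  + CH2CH2CH3 → C:3 H:7
  + OH → O:1 H:1
Element totals:
  C: 9
  H: 12
  O: 1

C9H12O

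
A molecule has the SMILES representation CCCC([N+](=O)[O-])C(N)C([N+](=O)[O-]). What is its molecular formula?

C6H13N3O4

Atom tally by fragment:
  CH3 → C:1 H:3
  CH2 → C:1 H:2
  CH2 → C:1 H:2
  CH(NO2) → C:1 H:1 N:1 O:2
  CH(NH2) → C:1 H:3 N:1
  CH2NO2 → C:1 H:2 N:1 O:2
Element totals:
  C: 6
  H: 13
  N: 3
  O: 4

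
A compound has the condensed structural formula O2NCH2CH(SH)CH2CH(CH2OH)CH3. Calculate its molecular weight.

Atom tally by fragment:
  O2NCH2 → C:1 H:2 N:1 O:2
  CH(SH) → C:1 H:2 S:1
  CH2 → C:1 H:2
  CH(CH2OH) → C:2 H:4 O:1
  CH3 → C:1 H:3
Element totals:
  C: 6
  H: 13
  N: 1
  O: 3
  S: 1
Molecular formula: C6H13NO3S.
  M = 6(12.011) + 13(1.008) + 14.007 + 3(15.999) + 32.06
    = 72.066 + 13.104 + 14.007 + 47.997 + 32.060 = 179.234

179.23 g/mol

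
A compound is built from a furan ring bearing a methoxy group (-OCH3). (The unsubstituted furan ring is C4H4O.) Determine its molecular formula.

C5H6O2

Atom tally by fragment:
  furan ring core → C:4 H:4 O:1
  (− 1 ring H displaced by substituents)
  + OCH3 → C:1 H:3 O:1
Element totals:
  C: 5
  H: 6
  O: 2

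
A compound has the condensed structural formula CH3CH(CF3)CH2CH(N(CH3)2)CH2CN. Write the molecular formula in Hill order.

Atom tally by fragment:
  CH3 → C:1 H:3
  CH(CF3) → C:2 H:1 F:3
  CH2 → C:1 H:2
  CH(N(CH3)2) → C:3 H:7 N:1
  CH2CN → C:2 H:2 N:1
Element totals:
  C: 9
  H: 15
  F: 3
  N: 2

C9H15F3N2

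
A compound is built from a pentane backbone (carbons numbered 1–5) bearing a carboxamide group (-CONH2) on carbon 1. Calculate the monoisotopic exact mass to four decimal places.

115.0997

Atom tally by fragment:
  H2NOCCH2 → C:2 H:4 O:1 N:1
  CH2 → C:1 H:2
  CH2 → C:1 H:2
  CH2 → C:1 H:2
  CH3 → C:1 H:3
Element totals:
  C: 6
  H: 13
  N: 1
  O: 1
Molecular formula: C6H13NO.
  M = 6(12.0) + 13(1.007825) + 14.003074 + 15.994915
    = 72.000000 + 13.101725 + 14.003074 + 15.994915 = 115.099714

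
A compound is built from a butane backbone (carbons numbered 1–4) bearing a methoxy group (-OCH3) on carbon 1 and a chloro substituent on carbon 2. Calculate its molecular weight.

122.59 g/mol

Atom tally by fragment:
  CH3OCH2 → C:2 H:5 O:1
  CH(Cl) → C:1 H:1 Cl:1
  CH2 → C:1 H:2
  CH3 → C:1 H:3
Element totals:
  C: 5
  H: 11
  Cl: 1
  O: 1
Molecular formula: C5H11ClO.
  M = 5(12.011) + 11(1.008) + 35.45 + 15.999
    = 60.055 + 11.088 + 35.450 + 15.999 = 122.592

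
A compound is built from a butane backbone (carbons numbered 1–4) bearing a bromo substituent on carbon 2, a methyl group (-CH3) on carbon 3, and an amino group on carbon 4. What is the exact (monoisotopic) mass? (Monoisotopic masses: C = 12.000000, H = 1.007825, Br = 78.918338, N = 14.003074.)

Atom tally by fragment:
  CH3 → C:1 H:3
  CH(Br) → C:1 H:1 Br:1
  CH(CH3) → C:2 H:4
  CH2NH2 → C:1 H:4 N:1
Element totals:
  C: 5
  H: 12
  Br: 1
  N: 1
Molecular formula: C5H12BrN.
  M = 5(12.0) + 12(1.007825) + 78.918338 + 14.003074
    = 60.000000 + 12.093900 + 78.918338 + 14.003074 = 165.015312

165.0153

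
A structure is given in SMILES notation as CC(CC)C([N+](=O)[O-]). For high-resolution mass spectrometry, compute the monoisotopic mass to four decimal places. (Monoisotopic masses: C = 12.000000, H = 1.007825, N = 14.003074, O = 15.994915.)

117.0790

Atom tally by fragment:
  CH3 → C:1 H:3
  CH(C2H5) → C:3 H:6
  CH2NO2 → C:1 H:2 N:1 O:2
Element totals:
  C: 5
  H: 11
  N: 1
  O: 2
Molecular formula: C5H11NO2.
  M = 5(12.0) + 11(1.007825) + 14.003074 + 2(15.994915)
    = 60.000000 + 11.086075 + 14.003074 + 31.989830 = 117.078979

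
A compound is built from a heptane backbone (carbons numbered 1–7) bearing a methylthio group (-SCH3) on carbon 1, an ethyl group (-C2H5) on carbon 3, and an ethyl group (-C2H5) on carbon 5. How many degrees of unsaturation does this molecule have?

0

Atom tally by fragment:
  CH3SCH2 → C:2 H:5 S:1
  CH2 → C:1 H:2
  CH(C2H5) → C:3 H:6
  CH2 → C:1 H:2
  CH(C2H5) → C:3 H:6
  CH2 → C:1 H:2
  CH3 → C:1 H:3
Element totals:
  C: 12
  H: 26
  S: 1
Molecular formula: C12H26S.
DoU = (2C + 2 + N − H − X) / 2 = (2·12 + 2 + 0 − 26 − 0) / 2 = 0.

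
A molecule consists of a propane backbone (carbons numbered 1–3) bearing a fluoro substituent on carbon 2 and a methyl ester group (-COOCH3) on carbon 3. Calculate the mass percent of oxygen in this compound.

26.64%

Atom tally by fragment:
  CH3 → C:1 H:3
  CH(F) → C:1 H:1 F:1
  CH2COOCH3 → C:3 H:5 O:2
Element totals:
  C: 5
  H: 9
  F: 1
  O: 2
Molecular formula: C5H9FO2.
Molar mass = 120.123 g/mol.
Mass from O: 2 × 15.999 = 31.998 g/mol.
%O = 31.998 / 120.123 × 100 = 26.64%.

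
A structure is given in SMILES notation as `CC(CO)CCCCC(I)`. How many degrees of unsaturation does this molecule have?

0

Atom tally by fragment:
  CH3 → C:1 H:3
  CH(CH2OH) → C:2 H:4 O:1
  CH2 → C:1 H:2
  CH2 → C:1 H:2
  CH2 → C:1 H:2
  CH2 → C:1 H:2
  CH2I → C:1 H:2 I:1
Element totals:
  C: 8
  H: 17
  I: 1
  O: 1
Molecular formula: C8H17IO.
DoU = (2C + 2 + N − H − X) / 2 = (2·8 + 2 + 0 − 17 − 1) / 2 = 0.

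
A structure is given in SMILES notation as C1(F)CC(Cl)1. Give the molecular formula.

Atom tally by fragment:
  cyclopropane ring core → C:3 H:6
  (− 2 ring H displaced by substituents)
  + F → F:1
  + Cl → Cl:1
Element totals:
  C: 3
  H: 4
  Cl: 1
  F: 1

C3H4ClF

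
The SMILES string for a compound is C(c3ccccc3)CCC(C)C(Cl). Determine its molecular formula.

C12H17Cl

Atom tally by fragment:
  C6H5CH2 → C:7 H:7
  CH2 → C:1 H:2
  CH2 → C:1 H:2
  CH(CH3) → C:2 H:4
  CH2Cl → C:1 H:2 Cl:1
Element totals:
  C: 12
  H: 17
  Cl: 1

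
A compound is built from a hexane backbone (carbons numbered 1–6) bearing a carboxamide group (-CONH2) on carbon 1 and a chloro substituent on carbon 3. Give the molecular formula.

Atom tally by fragment:
  H2NOCCH2 → C:2 H:4 O:1 N:1
  CH2 → C:1 H:2
  CH(Cl) → C:1 H:1 Cl:1
  CH2 → C:1 H:2
  CH2 → C:1 H:2
  CH3 → C:1 H:3
Element totals:
  C: 7
  H: 14
  Cl: 1
  N: 1
  O: 1

C7H14ClNO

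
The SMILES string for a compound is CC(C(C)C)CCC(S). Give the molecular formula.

C8H18S

Atom tally by fragment:
  CH3 → C:1 H:3
  CH(CH(CH3)2) → C:4 H:8
  CH2 → C:1 H:2
  CH2 → C:1 H:2
  CH2SH → C:1 H:3 S:1
Element totals:
  C: 8
  H: 18
  S: 1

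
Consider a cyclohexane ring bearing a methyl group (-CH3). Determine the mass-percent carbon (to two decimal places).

Atom tally by fragment:
  cyclohexane ring core → C:6 H:12
  (− 1 ring H displaced by substituents)
  + CH3 → C:1 H:3
Element totals:
  C: 7
  H: 14
Molecular formula: C7H14.
Molar mass = 98.189 g/mol.
Mass from C: 7 × 12.011 = 84.077 g/mol.
%C = 84.077 / 98.189 × 100 = 85.63%.

85.63%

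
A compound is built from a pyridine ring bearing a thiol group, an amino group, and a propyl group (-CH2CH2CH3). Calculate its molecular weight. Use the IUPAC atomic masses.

Atom tally by fragment:
  pyridine ring core → C:5 H:5 N:1
  (− 3 ring H displaced by substituents)
  + SH → S:1 H:1
  + NH2 → N:1 H:2
  + CH2CH2CH3 → C:3 H:7
Element totals:
  C: 8
  H: 12
  N: 2
  S: 1
Molecular formula: C8H12N2S.
  M = 8(12.011) + 12(1.008) + 2(14.007) + 32.06
    = 96.088 + 12.096 + 28.014 + 32.060 = 168.258

168.26 g/mol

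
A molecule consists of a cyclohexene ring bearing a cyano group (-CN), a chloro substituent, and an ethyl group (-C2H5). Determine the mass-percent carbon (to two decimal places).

63.72%

Atom tally by fragment:
  cyclohexene ring core → C:6 H:10
  (− 3 ring H displaced by substituents)
  + CN → C:1 N:1
  + Cl → Cl:1
  + C2H5 → C:2 H:5
Element totals:
  C: 9
  H: 12
  Cl: 1
  N: 1
Molecular formula: C9H12ClN.
Molar mass = 169.652 g/mol.
Mass from C: 9 × 12.011 = 108.099 g/mol.
%C = 108.099 / 169.652 × 100 = 63.72%.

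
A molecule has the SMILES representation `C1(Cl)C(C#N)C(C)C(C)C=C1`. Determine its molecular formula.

C9H12ClN

Atom tally by fragment:
  cyclohexene ring core → C:6 H:10
  (− 4 ring H displaced by substituents)
  + Cl → Cl:1
  + CN → C:1 N:1
  + CH3 → C:1 H:3
  + CH3 → C:1 H:3
Element totals:
  C: 9
  H: 12
  Cl: 1
  N: 1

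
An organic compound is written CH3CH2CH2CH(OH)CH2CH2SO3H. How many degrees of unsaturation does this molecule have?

Element totals:
  C: 6
  H: 14
  O: 4
  S: 1
Molecular formula: C6H14O4S.
DoU = (2C + 2 + N − H − X) / 2 = (2·6 + 2 + 0 − 14 − 0) / 2 = 0.

0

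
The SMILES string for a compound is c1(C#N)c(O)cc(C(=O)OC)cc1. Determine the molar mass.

177.16 g/mol

Atom tally by fragment:
  benzene ring core → C:6 H:6
  (− 3 ring H displaced by substituents)
  + CN → C:1 N:1
  + OH → O:1 H:1
  + COOCH3 → C:2 H:3 O:2
Element totals:
  C: 9
  H: 7
  N: 1
  O: 3
Molecular formula: C9H7NO3.
  M = 9(12.011) + 7(1.008) + 14.007 + 3(15.999)
    = 108.099 + 7.056 + 14.007 + 47.997 = 177.159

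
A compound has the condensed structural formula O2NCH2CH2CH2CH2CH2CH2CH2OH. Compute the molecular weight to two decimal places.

Element totals:
  C: 7
  H: 15
  N: 1
  O: 3
Molecular formula: C7H15NO3.
  M = 7(12.011) + 15(1.008) + 14.007 + 3(15.999)
    = 84.077 + 15.120 + 14.007 + 47.997 = 161.201

161.20 g/mol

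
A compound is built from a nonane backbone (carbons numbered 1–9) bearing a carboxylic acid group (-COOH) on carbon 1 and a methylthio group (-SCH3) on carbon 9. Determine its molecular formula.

C11H22O2S

Atom tally by fragment:
  HOOCCH2 → C:2 H:3 O:2
  CH2 → C:1 H:2
  CH2 → C:1 H:2
  CH2 → C:1 H:2
  CH2 → C:1 H:2
  CH2 → C:1 H:2
  CH2 → C:1 H:2
  CH2 → C:1 H:2
  CH2SCH3 → C:2 H:5 S:1
Element totals:
  C: 11
  H: 22
  O: 2
  S: 1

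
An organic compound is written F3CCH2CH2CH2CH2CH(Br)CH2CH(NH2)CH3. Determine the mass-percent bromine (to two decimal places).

28.94%

Atom tally by fragment:
  F3CCH2 → C:2 H:2 F:3
  CH2 → C:1 H:2
  CH2 → C:1 H:2
  CH2 → C:1 H:2
  CH(Br) → C:1 H:1 Br:1
  CH2 → C:1 H:2
  CH(NH2) → C:1 H:3 N:1
  CH3 → C:1 H:3
Element totals:
  C: 9
  H: 17
  Br: 1
  F: 3
  N: 1
Molecular formula: C9H17BrF3N.
Molar mass = 276.140 g/mol.
Mass from Br: 1 × 79.904 = 79.904 g/mol.
%Br = 79.904 / 276.140 × 100 = 28.94%.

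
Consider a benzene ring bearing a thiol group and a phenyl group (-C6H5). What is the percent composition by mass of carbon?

77.38%

Atom tally by fragment:
  benzene ring core → C:6 H:6
  (− 2 ring H displaced by substituents)
  + SH → S:1 H:1
  + C6H5 → C:6 H:5
Element totals:
  C: 12
  H: 10
  S: 1
Molecular formula: C12H10S.
Molar mass = 186.272 g/mol.
Mass from C: 12 × 12.011 = 144.132 g/mol.
%C = 144.132 / 186.272 × 100 = 77.38%.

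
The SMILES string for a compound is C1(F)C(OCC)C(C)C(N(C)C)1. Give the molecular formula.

Atom tally by fragment:
  cyclobutane ring core → C:4 H:8
  (− 4 ring H displaced by substituents)
  + F → F:1
  + OC2H5 → C:2 H:5 O:1
  + CH3 → C:1 H:3
  + N(CH3)2 → N:1 C:2 H:6
Element totals:
  C: 9
  H: 18
  F: 1
  N: 1
  O: 1

C9H18FNO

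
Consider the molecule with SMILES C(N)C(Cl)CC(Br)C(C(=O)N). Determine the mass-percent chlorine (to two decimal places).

14.56%

Atom tally by fragment:
  H2NCH2 → C:1 H:4 N:1
  CH(Cl) → C:1 H:1 Cl:1
  CH2 → C:1 H:2
  CH(Br) → C:1 H:1 Br:1
  CH2CONH2 → C:2 H:4 O:1 N:1
Element totals:
  C: 6
  H: 12
  Br: 1
  Cl: 1
  N: 2
  O: 1
Molecular formula: C6H12BrClN2O.
Molar mass = 243.529 g/mol.
Mass from Cl: 1 × 35.45 = 35.450 g/mol.
%Cl = 35.450 / 243.529 × 100 = 14.56%.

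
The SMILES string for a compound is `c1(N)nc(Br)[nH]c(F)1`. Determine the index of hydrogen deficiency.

Atom tally by fragment:
  imidazole ring core → C:3 H:4 N:2
  (− 3 ring H displaced by substituents)
  + NH2 → N:1 H:2
  + Br → Br:1
  + F → F:1
Element totals:
  C: 3
  H: 3
  Br: 1
  F: 1
  N: 3
Molecular formula: C3H3BrFN3.
DoU = (2C + 2 + N − H − X) / 2 = (2·3 + 2 + 3 − 3 − 2) / 2 = 3.

3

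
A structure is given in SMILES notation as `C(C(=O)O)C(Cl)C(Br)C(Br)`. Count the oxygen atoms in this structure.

Atom tally by fragment:
  HOOCCH2 → C:2 H:3 O:2
  CH(Cl) → C:1 H:1 Cl:1
  CH(Br) → C:1 H:1 Br:1
  CH2Br → C:1 H:2 Br:1
Element totals:
  C: 5
  H: 7
  Br: 2
  Cl: 1
  O: 2

2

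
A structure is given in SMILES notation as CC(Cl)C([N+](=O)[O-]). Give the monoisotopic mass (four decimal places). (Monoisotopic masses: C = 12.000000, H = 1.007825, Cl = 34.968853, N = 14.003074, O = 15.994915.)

123.0087

Atom tally by fragment:
  CH3 → C:1 H:3
  CH(Cl) → C:1 H:1 Cl:1
  CH2NO2 → C:1 H:2 N:1 O:2
Element totals:
  C: 3
  H: 6
  Cl: 1
  N: 1
  O: 2
Molecular formula: C3H6ClNO2.
  M = 3(12.0) + 6(1.007825) + 34.968853 + 14.003074 + 2(15.994915)
    = 36.000000 + 6.046950 + 34.968853 + 14.003074 + 31.989830 = 123.008707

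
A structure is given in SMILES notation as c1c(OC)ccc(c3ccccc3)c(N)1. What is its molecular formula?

C13H13NO

Atom tally by fragment:
  benzene ring core → C:6 H:6
  (− 3 ring H displaced by substituents)
  + OCH3 → C:1 H:3 O:1
  + C6H5 → C:6 H:5
  + NH2 → N:1 H:2
Element totals:
  C: 13
  H: 13
  N: 1
  O: 1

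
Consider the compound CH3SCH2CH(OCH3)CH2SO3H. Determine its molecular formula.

C5H12O4S2

Atom tally by fragment:
  CH3SCH2 → C:2 H:5 S:1
  CH(OCH3) → C:2 H:4 O:1
  CH2SO3H → C:1 H:3 S:1 O:3
Element totals:
  C: 5
  H: 12
  O: 4
  S: 2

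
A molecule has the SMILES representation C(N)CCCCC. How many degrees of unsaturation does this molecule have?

0

Atom tally by fragment:
  H2NCH2 → C:1 H:4 N:1
  CH2 → C:1 H:2
  CH2 → C:1 H:2
  CH2 → C:1 H:2
  CH2 → C:1 H:2
  CH3 → C:1 H:3
Element totals:
  C: 6
  H: 15
  N: 1
Molecular formula: C6H15N.
DoU = (2C + 2 + N − H − X) / 2 = (2·6 + 2 + 1 − 15 − 0) / 2 = 0.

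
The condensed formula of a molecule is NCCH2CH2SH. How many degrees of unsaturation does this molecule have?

2

Atom tally by fragment:
  NCCH2 → C:2 H:2 N:1
  CH2SH → C:1 H:3 S:1
Element totals:
  C: 3
  H: 5
  N: 1
  S: 1
Molecular formula: C3H5NS.
DoU = (2C + 2 + N − H − X) / 2 = (2·3 + 2 + 1 − 5 − 0) / 2 = 2.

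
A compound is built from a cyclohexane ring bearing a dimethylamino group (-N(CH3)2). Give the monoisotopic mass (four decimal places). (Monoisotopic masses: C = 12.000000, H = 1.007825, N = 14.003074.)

127.1361

Atom tally by fragment:
  cyclohexane ring core → C:6 H:12
  (− 1 ring H displaced by substituents)
  + N(CH3)2 → N:1 C:2 H:6
Element totals:
  C: 8
  H: 17
  N: 1
Molecular formula: C8H17N.
  M = 8(12.0) + 17(1.007825) + 14.003074
    = 96.000000 + 17.133025 + 14.003074 = 127.136099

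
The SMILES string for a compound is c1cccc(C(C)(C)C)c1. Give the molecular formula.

C10H14

Atom tally by fragment:
  benzene ring core → C:6 H:6
  (− 1 ring H displaced by substituents)
  + C(CH3)3 → C:4 H:9
Element totals:
  C: 10
  H: 14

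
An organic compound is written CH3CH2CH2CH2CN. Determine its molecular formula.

Atom tally by fragment:
  CH3 → C:1 H:3
  CH2 → C:1 H:2
  CH2 → C:1 H:2
  CH2CN → C:2 H:2 N:1
Element totals:
  C: 5
  H: 9
  N: 1

C5H9N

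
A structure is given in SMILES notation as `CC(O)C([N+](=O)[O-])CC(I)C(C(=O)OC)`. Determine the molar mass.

331.11 g/mol

Atom tally by fragment:
  CH3 → C:1 H:3
  CH(OH) → C:1 H:2 O:1
  CH(NO2) → C:1 H:1 N:1 O:2
  CH2 → C:1 H:2
  CH(I) → C:1 H:1 I:1
  CH2COOCH3 → C:3 H:5 O:2
Element totals:
  C: 8
  H: 14
  I: 1
  N: 1
  O: 5
Molecular formula: C8H14INO5.
  M = 8(12.011) + 14(1.008) + 126.904 + 14.007 + 5(15.999)
    = 96.088 + 14.112 + 126.904 + 14.007 + 79.995 = 331.106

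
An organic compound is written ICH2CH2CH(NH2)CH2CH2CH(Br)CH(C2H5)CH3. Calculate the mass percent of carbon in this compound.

Atom tally by fragment:
  ICH2 → C:1 H:2 I:1
  CH2 → C:1 H:2
  CH(NH2) → C:1 H:3 N:1
  CH2 → C:1 H:2
  CH2 → C:1 H:2
  CH(Br) → C:1 H:1 Br:1
  CH(C2H5) → C:3 H:6
  CH3 → C:1 H:3
Element totals:
  C: 10
  H: 21
  Br: 1
  I: 1
  N: 1
Molecular formula: C10H21BrIN.
Molar mass = 362.093 g/mol.
Mass from C: 10 × 12.011 = 120.110 g/mol.
%C = 120.110 / 362.093 × 100 = 33.17%.

33.17%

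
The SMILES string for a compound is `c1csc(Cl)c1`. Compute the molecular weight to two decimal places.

Atom tally by fragment:
  thiophene ring core → C:4 H:4 S:1
  (− 1 ring H displaced by substituents)
  + Cl → Cl:1
Element totals:
  C: 4
  H: 3
  Cl: 1
  S: 1
Molecular formula: C4H3ClS.
  M = 4(12.011) + 3(1.008) + 35.45 + 32.06
    = 48.044 + 3.024 + 35.450 + 32.060 = 118.578

118.58 g/mol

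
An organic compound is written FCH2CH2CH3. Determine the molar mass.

Element totals:
  C: 3
  H: 7
  F: 1
Molecular formula: C3H7F.
  M = 3(12.011) + 7(1.008) + 18.998
    = 36.033 + 7.056 + 18.998 = 62.087

62.09 g/mol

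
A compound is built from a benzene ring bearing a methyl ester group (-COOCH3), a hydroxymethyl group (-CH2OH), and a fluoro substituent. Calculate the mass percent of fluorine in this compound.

10.32%

Atom tally by fragment:
  benzene ring core → C:6 H:6
  (− 3 ring H displaced by substituents)
  + COOCH3 → C:2 H:3 O:2
  + CH2OH → C:1 H:3 O:1
  + F → F:1
Element totals:
  C: 9
  H: 9
  F: 1
  O: 3
Molecular formula: C9H9FO3.
Molar mass = 184.166 g/mol.
Mass from F: 1 × 18.998 = 18.998 g/mol.
%F = 18.998 / 184.166 × 100 = 10.32%.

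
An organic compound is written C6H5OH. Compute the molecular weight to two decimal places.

94.11 g/mol

Element totals:
  C: 6
  H: 6
  O: 1
Molecular formula: C6H6O.
  M = 6(12.011) + 6(1.008) + 15.999
    = 72.066 + 6.048 + 15.999 = 94.113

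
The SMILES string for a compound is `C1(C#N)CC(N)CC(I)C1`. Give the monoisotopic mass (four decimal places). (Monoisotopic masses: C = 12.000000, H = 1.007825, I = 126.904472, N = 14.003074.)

249.9967

Atom tally by fragment:
  cyclohexane ring core → C:6 H:12
  (− 3 ring H displaced by substituents)
  + CN → C:1 N:1
  + NH2 → N:1 H:2
  + I → I:1
Element totals:
  C: 7
  H: 11
  I: 1
  N: 2
Molecular formula: C7H11IN2.
  M = 7(12.0) + 11(1.007825) + 126.904472 + 2(14.003074)
    = 84.000000 + 11.086075 + 126.904472 + 28.006148 = 249.996695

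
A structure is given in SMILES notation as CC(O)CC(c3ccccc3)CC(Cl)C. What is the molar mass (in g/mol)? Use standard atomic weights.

Atom tally by fragment:
  CH3 → C:1 H:3
  CH(OH) → C:1 H:2 O:1
  CH2 → C:1 H:2
  CH(C6H5) → C:7 H:6
  CH2 → C:1 H:2
  CH(Cl) → C:1 H:1 Cl:1
  CH3 → C:1 H:3
Element totals:
  C: 13
  H: 19
  Cl: 1
  O: 1
Molecular formula: C13H19ClO.
  M = 13(12.011) + 19(1.008) + 35.45 + 15.999
    = 156.143 + 19.152 + 35.450 + 15.999 = 226.744

226.74 g/mol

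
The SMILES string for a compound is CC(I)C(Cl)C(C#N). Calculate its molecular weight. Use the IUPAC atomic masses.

Atom tally by fragment:
  CH3 → C:1 H:3
  CH(I) → C:1 H:1 I:1
  CH(Cl) → C:1 H:1 Cl:1
  CH2CN → C:2 H:2 N:1
Element totals:
  C: 5
  H: 7
  Cl: 1
  I: 1
  N: 1
Molecular formula: C5H7ClIN.
  M = 5(12.011) + 7(1.008) + 35.45 + 126.904 + 14.007
    = 60.055 + 7.056 + 35.450 + 126.904 + 14.007 = 243.472

243.47 g/mol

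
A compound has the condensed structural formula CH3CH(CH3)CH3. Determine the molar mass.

Atom tally by fragment:
  CH3 → C:1 H:3
  CH(CH3) → C:2 H:4
  CH3 → C:1 H:3
Element totals:
  C: 4
  H: 10
Molecular formula: C4H10.
  M = 4(12.011) + 10(1.008)
    = 48.044 + 10.080 = 58.124

58.12 g/mol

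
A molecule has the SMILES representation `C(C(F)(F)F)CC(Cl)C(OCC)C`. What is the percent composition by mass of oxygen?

7.32%

Atom tally by fragment:
  F3CCH2 → C:2 H:2 F:3
  CH2 → C:1 H:2
  CH(Cl) → C:1 H:1 Cl:1
  CH(OC2H5) → C:3 H:6 O:1
  CH3 → C:1 H:3
Element totals:
  C: 8
  H: 14
  Cl: 1
  F: 3
  O: 1
Molecular formula: C8H14ClF3O.
Molar mass = 218.643 g/mol.
Mass from O: 1 × 15.999 = 15.999 g/mol.
%O = 15.999 / 218.643 × 100 = 7.32%.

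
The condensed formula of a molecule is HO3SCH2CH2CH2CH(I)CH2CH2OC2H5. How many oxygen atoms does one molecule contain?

4

Element totals:
  C: 8
  H: 17
  I: 1
  O: 4
  S: 1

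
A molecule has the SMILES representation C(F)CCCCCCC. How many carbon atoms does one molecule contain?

8

Atom tally by fragment:
  FCH2 → C:1 H:2 F:1
  CH2 → C:1 H:2
  CH2 → C:1 H:2
  CH2 → C:1 H:2
  CH2 → C:1 H:2
  CH2 → C:1 H:2
  CH2 → C:1 H:2
  CH3 → C:1 H:3
Element totals:
  C: 8
  H: 17
  F: 1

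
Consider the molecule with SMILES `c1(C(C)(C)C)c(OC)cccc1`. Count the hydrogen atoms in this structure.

Atom tally by fragment:
  benzene ring core → C:6 H:6
  (− 2 ring H displaced by substituents)
  + C(CH3)3 → C:4 H:9
  + OCH3 → C:1 H:3 O:1
Element totals:
  C: 11
  H: 16
  O: 1

16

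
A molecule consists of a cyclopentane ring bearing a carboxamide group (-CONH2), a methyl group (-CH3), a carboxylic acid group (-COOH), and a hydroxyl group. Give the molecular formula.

Atom tally by fragment:
  cyclopentane ring core → C:5 H:10
  (− 4 ring H displaced by substituents)
  + CONH2 → C:1 H:2 O:1 N:1
  + CH3 → C:1 H:3
  + COOH → C:1 H:1 O:2
  + OH → O:1 H:1
Element totals:
  C: 8
  H: 13
  N: 1
  O: 4

C8H13NO4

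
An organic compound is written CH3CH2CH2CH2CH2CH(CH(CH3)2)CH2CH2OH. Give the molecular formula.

C11H24O

Atom tally by fragment:
  CH3 → C:1 H:3
  CH2 → C:1 H:2
  CH2 → C:1 H:2
  CH2 → C:1 H:2
  CH2 → C:1 H:2
  CH(CH(CH3)2) → C:4 H:8
  CH2 → C:1 H:2
  CH2OH → C:1 H:3 O:1
Element totals:
  C: 11
  H: 24
  O: 1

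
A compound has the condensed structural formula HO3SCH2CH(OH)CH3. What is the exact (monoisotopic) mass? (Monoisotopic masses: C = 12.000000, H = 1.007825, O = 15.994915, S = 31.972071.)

140.0143

Element totals:
  C: 3
  H: 8
  O: 4
  S: 1
Molecular formula: C3H8O4S.
  M = 3(12.0) + 8(1.007825) + 4(15.994915) + 31.972071
    = 36.000000 + 8.062600 + 63.979660 + 31.972071 = 140.014331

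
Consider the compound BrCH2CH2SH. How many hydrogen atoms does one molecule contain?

5

Atom tally by fragment:
  BrCH2 → C:1 H:2 Br:1
  CH2SH → C:1 H:3 S:1
Element totals:
  C: 2
  H: 5
  Br: 1
  S: 1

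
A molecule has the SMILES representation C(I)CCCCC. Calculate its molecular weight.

Atom tally by fragment:
  ICH2 → C:1 H:2 I:1
  CH2 → C:1 H:2
  CH2 → C:1 H:2
  CH2 → C:1 H:2
  CH2 → C:1 H:2
  CH3 → C:1 H:3
Element totals:
  C: 6
  H: 13
  I: 1
Molecular formula: C6H13I.
  M = 6(12.011) + 13(1.008) + 126.904
    = 72.066 + 13.104 + 126.904 = 212.074

212.07 g/mol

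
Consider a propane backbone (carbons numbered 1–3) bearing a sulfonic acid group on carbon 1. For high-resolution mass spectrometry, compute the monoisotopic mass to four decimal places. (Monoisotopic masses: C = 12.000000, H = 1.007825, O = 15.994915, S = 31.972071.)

124.0194

Atom tally by fragment:
  HO3SCH2 → C:1 H:3 S:1 O:3
  CH2 → C:1 H:2
  CH3 → C:1 H:3
Element totals:
  C: 3
  H: 8
  O: 3
  S: 1
Molecular formula: C3H8O3S.
  M = 3(12.0) + 8(1.007825) + 3(15.994915) + 31.972071
    = 36.000000 + 8.062600 + 47.984745 + 31.972071 = 124.019416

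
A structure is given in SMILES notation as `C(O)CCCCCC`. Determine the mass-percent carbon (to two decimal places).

Atom tally by fragment:
  HOCH2 → C:1 H:3 O:1
  CH2 → C:1 H:2
  CH2 → C:1 H:2
  CH2 → C:1 H:2
  CH2 → C:1 H:2
  CH2 → C:1 H:2
  CH3 → C:1 H:3
Element totals:
  C: 7
  H: 16
  O: 1
Molecular formula: C7H16O.
Molar mass = 116.204 g/mol.
Mass from C: 7 × 12.011 = 84.077 g/mol.
%C = 84.077 / 116.204 × 100 = 72.35%.

72.35%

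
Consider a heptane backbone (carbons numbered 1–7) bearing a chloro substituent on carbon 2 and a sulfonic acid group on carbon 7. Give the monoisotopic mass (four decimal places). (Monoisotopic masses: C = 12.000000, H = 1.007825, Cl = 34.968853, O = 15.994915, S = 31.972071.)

214.0430

Atom tally by fragment:
  CH3 → C:1 H:3
  CH(Cl) → C:1 H:1 Cl:1
  CH2 → C:1 H:2
  CH2 → C:1 H:2
  CH2 → C:1 H:2
  CH2 → C:1 H:2
  CH2SO3H → C:1 H:3 S:1 O:3
Element totals:
  C: 7
  H: 15
  Cl: 1
  O: 3
  S: 1
Molecular formula: C7H15ClO3S.
  M = 7(12.0) + 15(1.007825) + 34.968853 + 3(15.994915) + 31.972071
    = 84.000000 + 15.117375 + 34.968853 + 47.984745 + 31.972071 = 214.043044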